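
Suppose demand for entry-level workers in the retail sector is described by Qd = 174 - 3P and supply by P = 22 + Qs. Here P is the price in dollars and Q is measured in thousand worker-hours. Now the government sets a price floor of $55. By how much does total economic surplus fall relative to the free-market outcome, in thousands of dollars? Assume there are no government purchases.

216

Rearranging supply gives Qs = P - 22. Setting quantity demanded equal to quantity supplied, 174 - 3P = P - 22, gives P* = 49 and Q* = 27.
The floor of 55 is above the equilibrium price 49, so it binds.
At P = 55: Qd = 174 - 3·55 = 9 and Qs = 55 - 22 = 33.
Quantity traded falls to 9. At Q = 9 the demand price is (174 - 9)/3 = 55 and the supply price is 22 + 9 = 31.
Deadweight loss = ½ · (55 - 31) · (27 - 9) = ½ · 24 · 18 = 216.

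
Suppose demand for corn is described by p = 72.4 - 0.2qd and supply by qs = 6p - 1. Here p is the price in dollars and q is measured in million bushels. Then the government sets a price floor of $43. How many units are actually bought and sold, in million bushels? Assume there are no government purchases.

147

Rearranging demand gives qd = 362 - 5p. In a free market, 362 - 5p = 6p - 1 gives the equilibrium p* = 33, q* = 197.
Because the floor (43) lies above the market-clearing price, it is binding.
At p = 43: qd = 362 - 5·43 = 147 and qs = 6·43 - 1 = 257.
The quantity actually transacted is the short side, demand: 147.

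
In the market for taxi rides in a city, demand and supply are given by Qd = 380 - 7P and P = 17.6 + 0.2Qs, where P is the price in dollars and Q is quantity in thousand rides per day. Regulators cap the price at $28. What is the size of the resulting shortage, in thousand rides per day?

Rearranging supply gives Qs = 5P - 88. Without the control the market clears where 380 - 7P = 5P - 88, i.e. P* = 39 and Q* = 107.
Because the ceiling (28) lies below the market-clearing price, it is binding.
At P = 28: Qd = 380 - 7·28 = 184 and Qs = 5·28 - 88 = 52.
Shortage = Qd - Qs = 184 - 52 = 132.

132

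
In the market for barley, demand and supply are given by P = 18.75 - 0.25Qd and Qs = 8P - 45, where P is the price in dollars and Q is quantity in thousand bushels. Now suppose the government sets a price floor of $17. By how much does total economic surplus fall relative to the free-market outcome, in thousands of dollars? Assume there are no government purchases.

147

Rearranging demand gives Qd = 75 - 4P. In a free market, 75 - 4P = 8P - 45 gives the equilibrium P* = 10, Q* = 35.
The floor of 17 is above the equilibrium price 10, so it binds.
At P = 17: Qd = 75 - 4·17 = 7 and Qs = 8·17 - 45 = 91.
Quantity traded falls to 7. At Q = 7 the demand price is (75 - 7)/4 = 17 and the supply price is (45 + 7)/8 = 6.5.
Deadweight loss = ½ · (17 - 6.5) · (35 - 7) = ½ · 10.5 · 28 = 147.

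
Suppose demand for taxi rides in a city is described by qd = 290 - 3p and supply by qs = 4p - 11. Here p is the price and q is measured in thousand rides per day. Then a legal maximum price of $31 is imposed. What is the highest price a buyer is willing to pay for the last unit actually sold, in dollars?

59

Equilibrium: 290 - 3p = 4p - 11, so 301 = 7p and p* = 43, q* = 161.
The ceiling of 31 is below the equilibrium price 43, so it binds.
At p = 31: qd = 290 - 3·31 = 197 and qs = 4·31 - 11 = 113.
Only 113 units reach the market. On the demand curve, the marginal buyer's willingness to pay at q = 113 is (290 - 113)/3 = 59.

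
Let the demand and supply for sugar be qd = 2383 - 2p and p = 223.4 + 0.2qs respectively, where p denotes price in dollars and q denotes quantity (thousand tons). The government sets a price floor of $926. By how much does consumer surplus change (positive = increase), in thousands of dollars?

-407682

Rearranging supply gives qs = 5p - 1117. Equilibrium: 2383 - 2p = 5p - 1117, so 3500 = 7p and p* = 500, q* = 1383.
Because the floor (926) lies above the market-clearing price, it is binding.
At p = 926: qd = 2383 - 2·926 = 531 and qs = 5·926 - 1117 = 3513.
Consumer surplus without the control is ½ · (1191.5 - 500) · 1383 = 478172.25.
With the floor, consumers buy 531 units at 926, so CS = ½ · (1191.5 - 926) · 531 = 70490.25.
Change in consumer surplus = 70490.25 - 478172.25 = -407682.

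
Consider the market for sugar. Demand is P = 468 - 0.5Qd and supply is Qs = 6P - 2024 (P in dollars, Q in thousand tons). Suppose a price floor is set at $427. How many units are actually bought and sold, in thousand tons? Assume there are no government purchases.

Rearranging demand gives Qd = 936 - 2P. Setting quantity demanded equal to quantity supplied, 936 - 2P = 6P - 2024, gives P* = 370 and Q* = 196.
Because the floor (427) lies above the market-clearing price, it is binding.
At P = 427: Qd = 936 - 2·427 = 82 and Qs = 6·427 - 2024 = 538.
The quantity actually transacted is the short side, demand: 82.

82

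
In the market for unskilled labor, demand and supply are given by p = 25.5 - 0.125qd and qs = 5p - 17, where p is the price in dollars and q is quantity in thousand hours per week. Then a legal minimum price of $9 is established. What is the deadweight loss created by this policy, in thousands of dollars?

Rearranging demand gives qd = 204 - 8p. Setting quantity demanded equal to quantity supplied, 204 - 8p = 5p - 17, gives p* = 17 and q* = 68.
The floor of 9 is below the equilibrium price 17, so it is not binding; the market clears at p* = 17, q* = 68.
Since the control does not bind, no trades are prevented and deadweight loss is zero.

0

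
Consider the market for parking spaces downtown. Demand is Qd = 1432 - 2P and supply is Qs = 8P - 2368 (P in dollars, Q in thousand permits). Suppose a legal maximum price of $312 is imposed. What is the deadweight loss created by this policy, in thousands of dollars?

92480

Equilibrium: 1432 - 2P = 8P - 2368, so 3800 = 10P and P* = 380, Q* = 672.
Since 312 < 380, the ceiling is binding.
At P = 312: Qd = 1432 - 2·312 = 808 and Qs = 8·312 - 2368 = 128.
Quantity traded falls to 128. At Q = 128 the demand price is (1432 - 128)/2 = 652 and the supply price is (2368 + 128)/8 = 312.
Deadweight loss = ½ · (652 - 312) · (672 - 128) = ½ · 340 · 544 = 92480.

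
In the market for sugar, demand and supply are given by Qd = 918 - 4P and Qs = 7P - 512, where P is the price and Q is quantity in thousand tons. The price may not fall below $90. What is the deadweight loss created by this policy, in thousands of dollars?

Setting quantity demanded equal to quantity supplied, 918 - 4P = 7P - 512, gives P* = 130 and Q* = 398.
Since 90 is below P* = 130, the floor does not bind and the free-market outcome prevails.
Since the control does not bind, no trades are prevented and deadweight loss is zero.

0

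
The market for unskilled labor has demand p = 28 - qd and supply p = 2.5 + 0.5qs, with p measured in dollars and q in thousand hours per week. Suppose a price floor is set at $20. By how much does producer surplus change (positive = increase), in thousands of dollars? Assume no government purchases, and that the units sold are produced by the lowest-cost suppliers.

Rearranging demand gives qd = 28 - p; rearranging supply gives qs = 2p - 5. Equilibrium: 28 - p = 2p - 5, so 33 = 3p and p* = 11, q* = 17.
Because the floor (20) lies above the market-clearing price, it is binding.
At p = 20: qd = 28 - 20 = 8 and qs = 2·20 - 5 = 35.
Producer surplus without the control is ½ · (11 - 2.5) · 17 = 72.25.
With the floor, 8 units are sold at 20. The supply price at q = 8 is 6.5, so PS = ½ · [(20 - 2.5) + (20 - 6.5)] · 8 = 124.
Change in producer surplus = 124 - 72.25 = 51.75.

51.75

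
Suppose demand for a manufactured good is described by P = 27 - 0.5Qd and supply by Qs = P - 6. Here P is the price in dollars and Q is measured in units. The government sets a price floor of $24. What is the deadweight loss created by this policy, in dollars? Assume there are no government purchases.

48

Rearranging demand gives Qd = 54 - 2P. Without the control the market clears where 54 - 2P = P - 6, i.e. P* = 20 and Q* = 14.
The floor of 24 is above the equilibrium price 20, so it binds.
At P = 24: Qd = 54 - 2·24 = 6 and Qs = 24 - 6 = 18.
Quantity traded falls to 6. At Q = 6 the demand price is (54 - 6)/2 = 24 and the supply price is 6 + 6 = 12.
Deadweight loss = ½ · (24 - 12) · (14 - 6) = ½ · 12 · 8 = 48.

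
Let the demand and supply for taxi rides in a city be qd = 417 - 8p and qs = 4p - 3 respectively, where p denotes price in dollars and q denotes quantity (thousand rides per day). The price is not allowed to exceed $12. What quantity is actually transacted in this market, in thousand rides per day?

45

Equilibrium: 417 - 8p = 4p - 3, so 420 = 12p and p* = 35, q* = 137.
The ceiling of 12 is below the equilibrium price 35, so it binds.
At p = 12: qd = 417 - 8·12 = 321 and qs = 4·12 - 3 = 45.
The quantity actually transacted is the short side, supply: 45.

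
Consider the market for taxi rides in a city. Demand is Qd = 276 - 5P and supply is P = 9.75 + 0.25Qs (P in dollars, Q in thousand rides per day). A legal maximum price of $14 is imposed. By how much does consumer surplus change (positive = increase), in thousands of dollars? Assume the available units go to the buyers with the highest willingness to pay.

Rearranging supply gives Qs = 4P - 39. Without the control the market clears where 276 - 5P = 4P - 39, i.e. P* = 35 and Q* = 101.
The ceiling of 14 is below the equilibrium price 35, so it binds.
At P = 14: Qd = 276 - 5·14 = 206 and Qs = 4·14 - 39 = 17.
Consumer surplus without the control is ½ · (55.2 - 35) · 101 = 1020.1.
With the ceiling, 17 units are sold at 14 (assume they go to the highest-value buyers). The demand price at Q = 17 is 51.8, so CS = ½ · [(55.2 - 14) + (51.8 - 14)] · 17 = 671.5.
Change in consumer surplus = 671.5 - 1020.1 = -348.6.

-348.6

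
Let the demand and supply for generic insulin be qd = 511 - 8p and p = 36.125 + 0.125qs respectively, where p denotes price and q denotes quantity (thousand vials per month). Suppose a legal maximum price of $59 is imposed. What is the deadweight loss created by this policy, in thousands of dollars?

Rearranging supply gives qs = 8p - 289. In a free market, 511 - 8p = 8p - 289 gives the equilibrium p* = 50, q* = 111.
The ceiling of 59 is above the equilibrium price 50, so it is not binding; the market clears at p* = 50, q* = 111.
Since the control does not bind, no trades are prevented and deadweight loss is zero.

0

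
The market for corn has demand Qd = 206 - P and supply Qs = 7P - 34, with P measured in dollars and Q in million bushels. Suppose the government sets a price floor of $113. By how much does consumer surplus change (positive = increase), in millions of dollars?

-11163.5

In a free market, 206 - P = 7P - 34 gives the equilibrium P* = 30, Q* = 176.
Since 113 > 30, the floor is binding.
At P = 113: Qd = 206 - 113 = 93 and Qs = 7·113 - 34 = 757.
Consumer surplus without the control is ½ · (206 - 30) · 176 = 15488.
With the floor, consumers buy 93 units at 113, so CS = ½ · (206 - 113) · 93 = 4324.5.
Change in consumer surplus = 4324.5 - 15488 = -11163.5.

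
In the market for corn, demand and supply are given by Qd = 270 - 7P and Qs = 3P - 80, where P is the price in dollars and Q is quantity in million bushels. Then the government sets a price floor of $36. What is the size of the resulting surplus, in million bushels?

10

Setting quantity demanded equal to quantity supplied, 270 - 7P = 3P - 80, gives P* = 35 and Q* = 25.
Since 36 > 35, the floor is binding.
At P = 36: Qd = 270 - 7·36 = 18 and Qs = 3·36 - 80 = 28.
Surplus = Qs - Qd = 28 - 18 = 10.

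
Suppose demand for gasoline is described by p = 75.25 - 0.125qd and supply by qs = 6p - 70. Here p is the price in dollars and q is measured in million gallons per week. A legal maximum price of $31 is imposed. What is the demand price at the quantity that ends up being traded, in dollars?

60.75

Rearranging demand gives qd = 602 - 8p. Equilibrium: 602 - 8p = 6p - 70, so 672 = 14p and p* = 48, q* = 218.
Because the ceiling (31) lies below the market-clearing price, it is binding.
At p = 31: qd = 602 - 8·31 = 354 and qs = 6·31 - 70 = 116.
Only 116 units reach the market. On the demand curve, the marginal buyer's willingness to pay at q = 116 is (602 - 116)/8 = 60.75.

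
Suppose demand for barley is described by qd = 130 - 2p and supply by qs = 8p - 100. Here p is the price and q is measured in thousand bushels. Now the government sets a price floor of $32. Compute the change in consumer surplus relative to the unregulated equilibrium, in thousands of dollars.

Without the control the market clears where 130 - 2p = 8p - 100, i.e. p* = 23 and q* = 84.
The floor of 32 is above the equilibrium price 23, so it binds.
At p = 32: qd = 130 - 2·32 = 66 and qs = 8·32 - 100 = 156.
Consumer surplus without the control is ½ · (65 - 23) · 84 = 1764.
With the floor, consumers buy 66 units at 32, so CS = ½ · (65 - 32) · 66 = 1089.
Change in consumer surplus = 1089 - 1764 = -675.

-675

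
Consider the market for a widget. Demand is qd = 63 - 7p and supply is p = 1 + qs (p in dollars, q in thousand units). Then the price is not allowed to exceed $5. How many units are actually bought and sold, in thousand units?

4

Rearranging supply gives qs = p - 1. In a free market, 63 - 7p = p - 1 gives the equilibrium p* = 8, q* = 7.
The ceiling of 5 is below the equilibrium price 8, so it binds.
At p = 5: qd = 63 - 7·5 = 28 and qs = 5 - 1 = 4.
The quantity actually transacted is the short side, supply: 4.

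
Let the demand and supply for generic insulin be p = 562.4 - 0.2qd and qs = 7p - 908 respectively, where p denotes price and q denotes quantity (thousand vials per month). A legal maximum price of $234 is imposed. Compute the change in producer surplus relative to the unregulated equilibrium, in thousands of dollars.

Rearranging demand gives qd = 2812 - 5p. Without the control the market clears where 2812 - 5p = 7p - 908, i.e. p* = 310 and q* = 1262.
The ceiling of 234 is below the equilibrium price 310, so it binds.
At p = 234: qd = 2812 - 5·234 = 1642 and qs = 7·234 - 908 = 730.
Producer surplus without the control is ½ · (310 - 908/7) · 1262 = 796322/7.
With the ceiling, producers sell 730 units at 234, so PS = ½ · (234 - 908/7) · 730 = 266450/7.
Change in producer surplus = 266450/7 - 796322/7 = -75696.

-75696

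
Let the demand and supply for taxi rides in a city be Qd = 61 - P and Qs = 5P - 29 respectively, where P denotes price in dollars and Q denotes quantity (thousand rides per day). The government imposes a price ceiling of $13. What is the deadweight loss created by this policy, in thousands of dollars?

60

Equilibrium: 61 - P = 5P - 29, so 90 = 6P and P* = 15, Q* = 46.
The ceiling of 13 is below the equilibrium price 15, so it binds.
At P = 13: Qd = 61 - 13 = 48 and Qs = 5·13 - 29 = 36.
Quantity traded falls to 36. At Q = 36 the demand price is 61 - 36 = 25 and the supply price is (29 + 36)/5 = 13.
Deadweight loss = ½ · (25 - 13) · (46 - 36) = ½ · 12 · 10 = 60.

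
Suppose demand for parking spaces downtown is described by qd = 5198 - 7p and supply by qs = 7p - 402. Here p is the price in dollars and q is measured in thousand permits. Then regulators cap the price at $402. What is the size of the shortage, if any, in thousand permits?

Setting quantity demanded equal to quantity supplied, 5198 - 7p = 7p - 402, gives p* = 400 and q* = 2398.
The ceiling of 402 is above the equilibrium price 400, so it is not binding; the market clears at p* = 400, q* = 2398.
Since the control does not bind, there is no shortage.

0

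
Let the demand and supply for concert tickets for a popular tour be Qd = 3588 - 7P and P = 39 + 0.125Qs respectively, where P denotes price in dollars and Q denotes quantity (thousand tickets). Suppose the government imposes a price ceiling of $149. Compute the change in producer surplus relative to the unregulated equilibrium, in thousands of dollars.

-146964

Rearranging supply gives Qs = 8P - 312. In a free market, 3588 - 7P = 8P - 312 gives the equilibrium P* = 260, Q* = 1768.
The ceiling of 149 is below the equilibrium price 260, so it binds.
At P = 149: Qd = 3588 - 7·149 = 2545 and Qs = 8·149 - 312 = 880.
Producer surplus without the control is ½ · (260 - 39) · 1768 = 195364.
With the ceiling, producers sell 880 units at 149, so PS = ½ · (149 - 39) · 880 = 48400.
Change in producer surplus = 48400 - 195364 = -146964.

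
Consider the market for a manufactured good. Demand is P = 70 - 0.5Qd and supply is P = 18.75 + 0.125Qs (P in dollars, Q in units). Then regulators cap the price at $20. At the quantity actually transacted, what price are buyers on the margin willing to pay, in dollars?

Rearranging demand gives Qd = 140 - 2P; rearranging supply gives Qs = 8P - 150. Setting quantity demanded equal to quantity supplied, 140 - 2P = 8P - 150, gives P* = 29 and Q* = 82.
Because the ceiling (20) lies below the market-clearing price, it is binding.
At P = 20: Qd = 140 - 2·20 = 100 and Qs = 8·20 - 150 = 10.
Only 10 units reach the market. On the demand curve, the marginal buyer's willingness to pay at Q = 10 is (140 - 10)/2 = 65.

65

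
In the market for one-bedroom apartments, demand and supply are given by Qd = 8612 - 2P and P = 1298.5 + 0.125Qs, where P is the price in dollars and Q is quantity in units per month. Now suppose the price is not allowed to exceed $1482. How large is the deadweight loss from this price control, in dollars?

Rearranging supply gives Qs = 8P - 10388. Without the control the market clears where 8612 - 2P = 8P - 10388, i.e. P* = 1900 and Q* = 4812.
Because the ceiling (1482) lies below the market-clearing price, it is binding.
At P = 1482: Qd = 8612 - 2·1482 = 5648 and Qs = 8·1482 - 10388 = 1468.
Quantity traded falls to 1468. At Q = 1468 the demand price is (8612 - 1468)/2 = 3572 and the supply price is (10388 + 1468)/8 = 1482.
Deadweight loss = ½ · (3572 - 1482) · (4812 - 1468) = ½ · 2090 · 3344 = 3494480.

3494480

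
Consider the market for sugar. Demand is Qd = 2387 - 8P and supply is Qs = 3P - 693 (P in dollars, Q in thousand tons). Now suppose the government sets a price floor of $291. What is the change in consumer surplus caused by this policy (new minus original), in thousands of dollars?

Setting quantity demanded equal to quantity supplied, 2387 - 8P = 3P - 693, gives P* = 280 and Q* = 147.
The floor of 291 is above the equilibrium price 280, so it binds.
At P = 291: Qd = 2387 - 8·291 = 59 and Qs = 3·291 - 693 = 180.
Consumer surplus without the control is ½ · (298.375 - 280) · 147 = 1350.5625.
With the floor, consumers buy 59 units at 291, so CS = ½ · (298.375 - 291) · 59 = 217.5625.
Change in consumer surplus = 217.5625 - 1350.5625 = -1133.

-1133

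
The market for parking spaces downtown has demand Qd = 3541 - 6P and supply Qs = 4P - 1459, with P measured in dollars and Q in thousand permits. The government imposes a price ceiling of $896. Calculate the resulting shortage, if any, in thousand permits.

Setting quantity demanded equal to quantity supplied, 3541 - 6P = 4P - 1459, gives P* = 500 and Q* = 541.
The ceiling of 896 is above the equilibrium price 500, so it is not binding; the market clears at P* = 500, Q* = 541.
Since the control does not bind, there is no shortage.

0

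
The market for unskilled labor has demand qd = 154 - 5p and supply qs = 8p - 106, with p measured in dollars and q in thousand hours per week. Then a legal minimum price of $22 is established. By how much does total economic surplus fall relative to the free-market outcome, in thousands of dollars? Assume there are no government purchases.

Setting quantity demanded equal to quantity supplied, 154 - 5p = 8p - 106, gives p* = 20 and q* = 54.
Since 22 > 20, the floor is binding.
At p = 22: qd = 154 - 5·22 = 44 and qs = 8·22 - 106 = 70.
Quantity traded falls to 44. At q = 44 the demand price is (154 - 44)/5 = 22 and the supply price is (106 + 44)/8 = 18.75.
Deadweight loss = ½ · (22 - 18.75) · (54 - 44) = ½ · 3.25 · 10 = 16.25.

16.25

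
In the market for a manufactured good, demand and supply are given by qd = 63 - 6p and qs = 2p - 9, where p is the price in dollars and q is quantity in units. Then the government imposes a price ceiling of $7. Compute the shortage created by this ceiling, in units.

16

Setting quantity demanded equal to quantity supplied, 63 - 6p = 2p - 9, gives p* = 9 and q* = 9.
Since 7 < 9, the ceiling is binding.
At p = 7: qd = 63 - 6·7 = 21 and qs = 2·7 - 9 = 5.
Shortage = qd - qs = 21 - 5 = 16.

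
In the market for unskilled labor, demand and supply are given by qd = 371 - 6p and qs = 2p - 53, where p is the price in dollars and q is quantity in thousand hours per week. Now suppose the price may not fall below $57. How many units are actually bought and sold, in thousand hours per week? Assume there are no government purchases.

29

Setting quantity demanded equal to quantity supplied, 371 - 6p = 2p - 53, gives p* = 53 and q* = 53.
Since 57 > 53, the floor is binding.
At p = 57: qd = 371 - 6·57 = 29 and qs = 2·57 - 53 = 61.
The quantity actually transacted is the short side, demand: 29.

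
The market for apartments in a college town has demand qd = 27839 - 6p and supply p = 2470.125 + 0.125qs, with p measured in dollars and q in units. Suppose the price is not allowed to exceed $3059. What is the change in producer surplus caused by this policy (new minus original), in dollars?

-2071575

Rearranging supply gives qs = 8p - 19761. Without the control the market clears where 27839 - 6p = 8p - 19761, i.e. p* = 3400 and q* = 7439.
The ceiling of 3059 is below the equilibrium price 3400, so it binds.
At p = 3059: qd = 27839 - 6·3059 = 9485 and qs = 8·3059 - 19761 = 4711.
Producer surplus without the control is ½ · (3400 - 2470.125) · 7439 = 3458670.0625.
With the ceiling, producers sell 4711 units at 3059, so PS = ½ · (3059 - 2470.125) · 4711 = 1387095.0625.
Change in producer surplus = 1387095.0625 - 3458670.0625 = -2071575.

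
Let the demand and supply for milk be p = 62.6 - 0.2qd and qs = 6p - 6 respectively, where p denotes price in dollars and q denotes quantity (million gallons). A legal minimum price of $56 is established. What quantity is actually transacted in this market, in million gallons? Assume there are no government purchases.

Rearranging demand gives qd = 313 - 5p. Setting quantity demanded equal to quantity supplied, 313 - 5p = 6p - 6, gives p* = 29 and q* = 168.
Because the floor (56) lies above the market-clearing price, it is binding.
At p = 56: qd = 313 - 5·56 = 33 and qs = 6·56 - 6 = 330.
The quantity actually transacted is the short side, demand: 33.

33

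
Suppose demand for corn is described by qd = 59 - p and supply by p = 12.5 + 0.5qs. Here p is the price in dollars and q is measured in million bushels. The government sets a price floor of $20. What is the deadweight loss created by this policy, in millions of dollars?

0

Rearranging supply gives qs = 2p - 25. Equilibrium: 59 - p = 2p - 25, so 84 = 3p and p* = 28, q* = 31.
The floor of 20 is below the equilibrium price 28, so it is not binding; the market clears at p* = 28, q* = 31.
Since the control does not bind, no trades are prevented and deadweight loss is zero.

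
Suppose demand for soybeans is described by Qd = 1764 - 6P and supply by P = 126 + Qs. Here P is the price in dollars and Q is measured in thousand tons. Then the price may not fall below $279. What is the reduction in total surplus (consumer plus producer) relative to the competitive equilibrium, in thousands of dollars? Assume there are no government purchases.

1701

Rearranging supply gives Qs = P - 126. Without the control the market clears where 1764 - 6P = P - 126, i.e. P* = 270 and Q* = 144.
The floor of 279 is above the equilibrium price 270, so it binds.
At P = 279: Qd = 1764 - 6·279 = 90 and Qs = 279 - 126 = 153.
Quantity traded falls to 90. At Q = 90 the demand price is (1764 - 90)/6 = 279 and the supply price is 126 + 90 = 216.
Deadweight loss = ½ · (279 - 216) · (144 - 90) = ½ · 63 · 54 = 1701.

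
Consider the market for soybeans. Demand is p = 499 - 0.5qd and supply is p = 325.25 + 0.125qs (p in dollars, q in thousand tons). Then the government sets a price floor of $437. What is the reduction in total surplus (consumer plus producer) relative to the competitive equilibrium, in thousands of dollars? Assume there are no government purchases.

7411.25

Rearranging demand gives qd = 998 - 2p; rearranging supply gives qs = 8p - 2602. Without the control the market clears where 998 - 2p = 8p - 2602, i.e. p* = 360 and q* = 278.
The floor of 437 is above the equilibrium price 360, so it binds.
At p = 437: qd = 998 - 2·437 = 124 and qs = 8·437 - 2602 = 894.
Quantity traded falls to 124. At q = 124 the demand price is (998 - 124)/2 = 437 and the supply price is (2602 + 124)/8 = 340.75.
Deadweight loss = ½ · (437 - 340.75) · (278 - 124) = ½ · 96.25 · 154 = 7411.25.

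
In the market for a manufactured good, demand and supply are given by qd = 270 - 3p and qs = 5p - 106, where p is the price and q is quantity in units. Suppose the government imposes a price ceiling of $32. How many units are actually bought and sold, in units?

54

Setting quantity demanded equal to quantity supplied, 270 - 3p = 5p - 106, gives p* = 47 and q* = 129.
The ceiling of 32 is below the equilibrium price 47, so it binds.
At p = 32: qd = 270 - 3·32 = 174 and qs = 5·32 - 106 = 54.
The quantity actually transacted is the short side, supply: 54.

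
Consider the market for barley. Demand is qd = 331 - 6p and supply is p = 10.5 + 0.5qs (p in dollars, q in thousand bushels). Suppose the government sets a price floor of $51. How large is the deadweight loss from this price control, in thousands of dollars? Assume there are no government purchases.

Rearranging supply gives qs = 2p - 21. Equilibrium: 331 - 6p = 2p - 21, so 352 = 8p and p* = 44, q* = 67.
Because the floor (51) lies above the market-clearing price, it is binding.
At p = 51: qd = 331 - 6·51 = 25 and qs = 2·51 - 21 = 81.
Quantity traded falls to 25. At q = 25 the demand price is (331 - 25)/6 = 51 and the supply price is (21 + 25)/2 = 23.
Deadweight loss = ½ · (51 - 23) · (67 - 25) = ½ · 28 · 42 = 588.

588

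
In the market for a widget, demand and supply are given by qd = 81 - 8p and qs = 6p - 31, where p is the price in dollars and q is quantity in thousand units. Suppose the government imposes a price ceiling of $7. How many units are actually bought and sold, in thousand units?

11

Setting quantity demanded equal to quantity supplied, 81 - 8p = 6p - 31, gives p* = 8 and q* = 17.
The ceiling of 7 is below the equilibrium price 8, so it binds.
At p = 7: qd = 81 - 8·7 = 25 and qs = 6·7 - 31 = 11.
The quantity actually transacted is the short side, supply: 11.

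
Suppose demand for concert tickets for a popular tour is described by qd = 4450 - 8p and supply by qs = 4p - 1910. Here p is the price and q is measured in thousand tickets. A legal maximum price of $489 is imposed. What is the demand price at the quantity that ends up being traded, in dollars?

550.5

Without the control the market clears where 4450 - 8p = 4p - 1910, i.e. p* = 530 and q* = 210.
The ceiling of 489 is below the equilibrium price 530, so it binds.
At p = 489: qd = 4450 - 8·489 = 538 and qs = 4·489 - 1910 = 46.
Only 46 units reach the market. On the demand curve, the marginal buyer's willingness to pay at q = 46 is (4450 - 46)/8 = 550.5.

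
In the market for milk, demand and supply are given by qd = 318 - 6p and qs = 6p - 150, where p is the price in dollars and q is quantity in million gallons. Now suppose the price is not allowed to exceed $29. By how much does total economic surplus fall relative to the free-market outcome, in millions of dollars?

Without the control the market clears where 318 - 6p = 6p - 150, i.e. p* = 39 and q* = 84.
Because the ceiling (29) lies below the market-clearing price, it is binding.
At p = 29: qd = 318 - 6·29 = 144 and qs = 6·29 - 150 = 24.
Quantity traded falls to 24. At q = 24 the demand price is (318 - 24)/6 = 49 and the supply price is (150 + 24)/6 = 29.
Deadweight loss = ½ · (49 - 29) · (84 - 24) = ½ · 20 · 60 = 600.

600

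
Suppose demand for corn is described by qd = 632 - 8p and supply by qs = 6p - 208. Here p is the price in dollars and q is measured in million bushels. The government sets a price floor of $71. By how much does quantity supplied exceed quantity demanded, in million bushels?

In a free market, 632 - 8p = 6p - 208 gives the equilibrium p* = 60, q* = 152.
Since 71 > 60, the floor is binding.
At p = 71: qd = 632 - 8·71 = 64 and qs = 6·71 - 208 = 218.
Surplus = qs - qd = 218 - 64 = 154.

154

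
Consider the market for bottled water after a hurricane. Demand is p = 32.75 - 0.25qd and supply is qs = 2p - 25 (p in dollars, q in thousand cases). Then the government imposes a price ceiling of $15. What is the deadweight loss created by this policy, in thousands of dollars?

Rearranging demand gives qd = 131 - 4p. Without the control the market clears where 131 - 4p = 2p - 25, i.e. p* = 26 and q* = 27.
Because the ceiling (15) lies below the market-clearing price, it is binding.
At p = 15: qd = 131 - 4·15 = 71 and qs = 2·15 - 25 = 5.
Quantity traded falls to 5. At q = 5 the demand price is (131 - 5)/4 = 31.5 and the supply price is (25 + 5)/2 = 15.
Deadweight loss = ½ · (31.5 - 15) · (27 - 5) = ½ · 16.5 · 22 = 181.5.

181.5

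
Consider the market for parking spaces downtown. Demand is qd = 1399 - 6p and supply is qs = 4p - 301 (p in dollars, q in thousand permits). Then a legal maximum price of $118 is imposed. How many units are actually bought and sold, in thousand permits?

171

Equilibrium: 1399 - 6p = 4p - 301, so 1700 = 10p and p* = 170, q* = 379.
Because the ceiling (118) lies below the market-clearing price, it is binding.
At p = 118: qd = 1399 - 6·118 = 691 and qs = 4·118 - 301 = 171.
The quantity actually transacted is the short side, supply: 171.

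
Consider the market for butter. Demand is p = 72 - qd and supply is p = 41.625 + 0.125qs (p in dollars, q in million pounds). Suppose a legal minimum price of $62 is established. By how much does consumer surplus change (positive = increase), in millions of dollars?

-314.5

Rearranging demand gives qd = 72 - p; rearranging supply gives qs = 8p - 333. In a free market, 72 - p = 8p - 333 gives the equilibrium p* = 45, q* = 27.
Since 62 > 45, the floor is binding.
At p = 62: qd = 72 - 62 = 10 and qs = 8·62 - 333 = 163.
Consumer surplus without the control is ½ · (72 - 45) · 27 = 364.5.
With the floor, consumers buy 10 units at 62, so CS = ½ · (72 - 62) · 10 = 50.
Change in consumer surplus = 50 - 364.5 = -314.5.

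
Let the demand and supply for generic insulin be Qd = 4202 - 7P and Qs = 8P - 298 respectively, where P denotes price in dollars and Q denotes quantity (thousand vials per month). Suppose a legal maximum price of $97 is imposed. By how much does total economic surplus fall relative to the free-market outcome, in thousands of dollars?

353220

Equilibrium: 4202 - 7P = 8P - 298, so 4500 = 15P and P* = 300, Q* = 2102.
Because the ceiling (97) lies below the market-clearing price, it is binding.
At P = 97: Qd = 4202 - 7·97 = 3523 and Qs = 8·97 - 298 = 478.
Quantity traded falls to 478. At Q = 478 the demand price is (4202 - 478)/7 = 532 and the supply price is (298 + 478)/8 = 97.
Deadweight loss = ½ · (532 - 97) · (2102 - 478) = ½ · 435 · 1624 = 353220.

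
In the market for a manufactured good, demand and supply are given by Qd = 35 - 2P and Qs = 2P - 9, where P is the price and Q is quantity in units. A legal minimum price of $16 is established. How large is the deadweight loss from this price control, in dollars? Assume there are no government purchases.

50

Setting quantity demanded equal to quantity supplied, 35 - 2P = 2P - 9, gives P* = 11 and Q* = 13.
Since 16 > 11, the floor is binding.
At P = 16: Qd = 35 - 2·16 = 3 and Qs = 2·16 - 9 = 23.
Quantity traded falls to 3. At Q = 3 the demand price is (35 - 3)/2 = 16 and the supply price is (9 + 3)/2 = 6.
Deadweight loss = ½ · (16 - 6) · (13 - 3) = ½ · 10 · 10 = 50.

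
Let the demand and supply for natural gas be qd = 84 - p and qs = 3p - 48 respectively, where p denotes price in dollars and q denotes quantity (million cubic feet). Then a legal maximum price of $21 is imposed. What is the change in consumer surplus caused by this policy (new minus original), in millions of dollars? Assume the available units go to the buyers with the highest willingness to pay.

-468

Setting quantity demanded equal to quantity supplied, 84 - p = 3p - 48, gives p* = 33 and q* = 51.
Since 21 < 33, the ceiling is binding.
At p = 21: qd = 84 - 21 = 63 and qs = 3·21 - 48 = 15.
Consumer surplus without the control is ½ · (84 - 33) · 51 = 1300.5.
With the ceiling, 15 units are sold at 21 (assume they go to the highest-value buyers). The demand price at q = 15 is 69, so CS = ½ · [(84 - 21) + (69 - 21)] · 15 = 832.5.
Change in consumer surplus = 832.5 - 1300.5 = -468.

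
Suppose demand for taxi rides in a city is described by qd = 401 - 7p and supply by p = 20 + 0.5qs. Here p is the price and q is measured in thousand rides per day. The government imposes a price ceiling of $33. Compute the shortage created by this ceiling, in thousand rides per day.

Rearranging supply gives qs = 2p - 40. Equilibrium: 401 - 7p = 2p - 40, so 441 = 9p and p* = 49, q* = 58.
Because the ceiling (33) lies below the market-clearing price, it is binding.
At p = 33: qd = 401 - 7·33 = 170 and qs = 2·33 - 40 = 26.
Shortage = qd - qs = 170 - 26 = 144.

144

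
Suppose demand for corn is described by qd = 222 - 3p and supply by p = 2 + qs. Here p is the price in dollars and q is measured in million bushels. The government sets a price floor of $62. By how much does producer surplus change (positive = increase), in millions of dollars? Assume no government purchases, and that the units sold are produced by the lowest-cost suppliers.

Rearranging supply gives qs = p - 2. Without the control the market clears where 222 - 3p = p - 2, i.e. p* = 56 and q* = 54.
The floor of 62 is above the equilibrium price 56, so it binds.
At p = 62: qd = 222 - 3·62 = 36 and qs = 62 - 2 = 60.
Producer surplus without the control is ½ · (56 - 2) · 54 = 1458.
With the floor, 36 units are sold at 62. The supply price at q = 36 is 38, so PS = ½ · [(62 - 2) + (62 - 38)] · 36 = 1512.
Change in producer surplus = 1512 - 1458 = 54.

54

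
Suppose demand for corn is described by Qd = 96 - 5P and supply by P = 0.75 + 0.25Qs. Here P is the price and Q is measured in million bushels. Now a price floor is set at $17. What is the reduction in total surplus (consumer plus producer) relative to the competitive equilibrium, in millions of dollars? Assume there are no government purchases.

202.5

Rearranging supply gives Qs = 4P - 3. In a free market, 96 - 5P = 4P - 3 gives the equilibrium P* = 11, Q* = 41.
Since 17 > 11, the floor is binding.
At P = 17: Qd = 96 - 5·17 = 11 and Qs = 4·17 - 3 = 65.
Quantity traded falls to 11. At Q = 11 the demand price is (96 - 11)/5 = 17 and the supply price is (3 + 11)/4 = 3.5.
Deadweight loss = ½ · (17 - 3.5) · (41 - 11) = ½ · 13.5 · 30 = 202.5.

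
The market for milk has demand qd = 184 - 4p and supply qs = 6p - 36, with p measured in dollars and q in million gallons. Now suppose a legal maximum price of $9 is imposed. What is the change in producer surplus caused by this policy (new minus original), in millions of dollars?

-741

In a free market, 184 - 4p = 6p - 36 gives the equilibrium p* = 22, q* = 96.
Because the ceiling (9) lies below the market-clearing price, it is binding.
At p = 9: qd = 184 - 4·9 = 148 and qs = 6·9 - 36 = 18.
Producer surplus without the control is ½ · (22 - 6) · 96 = 768.
With the ceiling, producers sell 18 units at 9, so PS = ½ · (9 - 6) · 18 = 27.
Change in producer surplus = 27 - 768 = -741.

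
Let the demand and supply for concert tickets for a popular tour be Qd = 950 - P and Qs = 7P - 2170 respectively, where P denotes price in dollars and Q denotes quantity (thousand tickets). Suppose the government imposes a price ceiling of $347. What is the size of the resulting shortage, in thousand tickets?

344

Without the control the market clears where 950 - P = 7P - 2170, i.e. P* = 390 and Q* = 560.
Because the ceiling (347) lies below the market-clearing price, it is binding.
At P = 347: Qd = 950 - 347 = 603 and Qs = 7·347 - 2170 = 259.
Shortage = Qd - Qs = 603 - 259 = 344.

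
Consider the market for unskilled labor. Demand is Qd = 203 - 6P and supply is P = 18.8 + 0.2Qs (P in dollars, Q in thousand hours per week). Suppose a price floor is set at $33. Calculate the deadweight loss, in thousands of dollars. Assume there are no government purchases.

Rearranging supply gives Qs = 5P - 94. Without the control the market clears where 203 - 6P = 5P - 94, i.e. P* = 27 and Q* = 41.
Since 33 > 27, the floor is binding.
At P = 33: Qd = 203 - 6·33 = 5 and Qs = 5·33 - 94 = 71.
Quantity traded falls to 5. At Q = 5 the demand price is (203 - 5)/6 = 33 and the supply price is (94 + 5)/5 = 19.8.
Deadweight loss = ½ · (33 - 19.8) · (41 - 5) = ½ · 13.2 · 36 = 237.6.

237.6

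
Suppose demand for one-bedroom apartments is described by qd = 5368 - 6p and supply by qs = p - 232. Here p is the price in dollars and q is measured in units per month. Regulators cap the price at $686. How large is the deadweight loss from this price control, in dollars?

Setting quantity demanded equal to quantity supplied, 5368 - 6p = p - 232, gives p* = 800 and q* = 568.
Because the ceiling (686) lies below the market-clearing price, it is binding.
At p = 686: qd = 5368 - 6·686 = 1252 and qs = 686 - 232 = 454.
Quantity traded falls to 454. At q = 454 the demand price is (5368 - 454)/6 = 819 and the supply price is 232 + 454 = 686.
Deadweight loss = ½ · (819 - 686) · (568 - 454) = ½ · 133 · 114 = 7581.

7581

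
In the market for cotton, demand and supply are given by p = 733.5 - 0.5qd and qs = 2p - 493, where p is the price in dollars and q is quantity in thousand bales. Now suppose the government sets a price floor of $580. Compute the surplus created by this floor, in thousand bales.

360

Rearranging demand gives qd = 1467 - 2p. Equilibrium: 1467 - 2p = 2p - 493, so 1960 = 4p and p* = 490, q* = 487.
Since 580 > 490, the floor is binding.
At p = 580: qd = 1467 - 2·580 = 307 and qs = 2·580 - 493 = 667.
Surplus = qs - qd = 667 - 307 = 360.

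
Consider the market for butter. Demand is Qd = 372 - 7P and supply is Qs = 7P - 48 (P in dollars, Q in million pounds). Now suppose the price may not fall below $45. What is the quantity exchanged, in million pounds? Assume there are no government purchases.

Equilibrium: 372 - 7P = 7P - 48, so 420 = 14P and P* = 30, Q* = 162.
The floor of 45 is above the equilibrium price 30, so it binds.
At P = 45: Qd = 372 - 7·45 = 57 and Qs = 7·45 - 48 = 267.
The quantity actually transacted is the short side, demand: 57.

57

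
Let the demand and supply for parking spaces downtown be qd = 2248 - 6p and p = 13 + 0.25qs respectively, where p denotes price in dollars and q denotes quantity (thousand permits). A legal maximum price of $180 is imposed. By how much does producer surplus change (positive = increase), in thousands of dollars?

-38400

Rearranging supply gives qs = 4p - 52. Equilibrium: 2248 - 6p = 4p - 52, so 2300 = 10p and p* = 230, q* = 868.
Since 180 < 230, the ceiling is binding.
At p = 180: qd = 2248 - 6·180 = 1168 and qs = 4·180 - 52 = 668.
Producer surplus without the control is ½ · (230 - 13) · 868 = 94178.
With the ceiling, producers sell 668 units at 180, so PS = ½ · (180 - 13) · 668 = 55778.
Change in producer surplus = 55778 - 94178 = -38400.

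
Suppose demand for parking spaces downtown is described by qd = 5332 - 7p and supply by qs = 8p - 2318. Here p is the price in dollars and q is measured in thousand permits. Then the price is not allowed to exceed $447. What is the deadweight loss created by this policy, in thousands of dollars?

34020

In a free market, 5332 - 7p = 8p - 2318 gives the equilibrium p* = 510, q* = 1762.
The ceiling of 447 is below the equilibrium price 510, so it binds.
At p = 447: qd = 5332 - 7·447 = 2203 and qs = 8·447 - 2318 = 1258.
Quantity traded falls to 1258. At q = 1258 the demand price is (5332 - 1258)/7 = 582 and the supply price is (2318 + 1258)/8 = 447.
Deadweight loss = ½ · (582 - 447) · (1762 - 1258) = ½ · 135 · 504 = 34020.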